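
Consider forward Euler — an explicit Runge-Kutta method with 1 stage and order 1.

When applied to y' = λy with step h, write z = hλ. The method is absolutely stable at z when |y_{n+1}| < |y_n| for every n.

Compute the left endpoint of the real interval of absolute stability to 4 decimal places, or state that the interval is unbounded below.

z* = -2.0000.

On y'=λy, z=hλ:
  order 1, 1-stage ⇒ R(z)=1+z
  (e.g. R(-1.2)=-0.20000, |R|=0.20000)

Solve |R(x)|<1 on ℝ⁻.
x=-1.2: |R|=0.2000
|R(-1.81)|=0.8100 |R(-1.54)|=0.5400 |R(-0.84)|=0.1600
Bisect:
  x_lo=-2.7197 |R|=1.7197  x_hi=-0.1997 |R|=0.8003
  mid=-1.45974 |R|=0.45974 →hi
  mid=-2.08974 |R|=1.08974 →lo
  mid=-1.77474 |R|=0.77474 →hi
  mid=-1.93224 |R|=0.93224 →hi
  mid=-2.01099 |R|=1.01099 →lo
  mid=-1.97161 |R|=0.97161 →hi
  mid=-1.99130 |R|=0.99130 →hi
  mid=-2.00114 |R|=1.00114 →lo
  ...
  [-2.00007,-1.99991] ⇒ x*=-2.0000
So |R|<1 on (-2.0000, 0).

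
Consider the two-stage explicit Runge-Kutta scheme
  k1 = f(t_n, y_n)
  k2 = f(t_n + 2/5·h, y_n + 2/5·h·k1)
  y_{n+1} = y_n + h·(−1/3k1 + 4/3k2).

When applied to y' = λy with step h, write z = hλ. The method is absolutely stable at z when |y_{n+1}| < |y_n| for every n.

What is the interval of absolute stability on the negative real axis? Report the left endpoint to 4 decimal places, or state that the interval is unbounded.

(-1.8750, 0).

On y'=λy, z=hλ:
  k1=λy_n ⇒ h·k1=z·y_n;  k2=λ(1+2/5z)y_n ⇒ h·k2=z(1+2/5z)y_n
  y_{n+1}/y_n = 1 − 1/3z + 4/3z(1+2/5z) = 1 + z + 8/15z²
  so R(z) = 1 + z + 8/15z².

Boundary: |R(x)|=1, x<0.
x=-1.16: |R|=0.5577
R=1: x+8/15x²=0 ⇒ x=−15/8=-1.8750; min R=1−1/(4·8/15)=0.5312>−1
Confirm numerically:
  x=-1.695: |R|=0.83728 <1
  x=-1.372: |R|=0.63194 <1
  x=-1.179: |R|=0.56236 <1
  x=-2.434: |R|=1.72566 >1
  x=-2.432: |R|=1.72247 >1
  x=-1.996: |R|=1.12881 >1
Stable set (-1.8750, 0).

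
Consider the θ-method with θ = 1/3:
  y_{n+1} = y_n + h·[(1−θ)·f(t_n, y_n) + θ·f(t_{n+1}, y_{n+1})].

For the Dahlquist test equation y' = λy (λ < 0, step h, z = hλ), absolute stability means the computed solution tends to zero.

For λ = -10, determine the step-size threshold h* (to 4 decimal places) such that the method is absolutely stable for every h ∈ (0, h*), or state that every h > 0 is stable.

On y'=λy, z=hλ:
  y_{n+1} = y_n + z·[2/3·y_n + 1/3·y_{n+1}] ⇒ (1 − 1/3z)y_{n+1} = (1 + 2/3z)y_n
  Hence R(z) = (1 + 2/3z)/(1 − 1/3z).

Find x<0 with |R(x)|<1.
x=-1.6: |R|=0.0435
R=−1: 1+2/3x = −1+1/3x ⇒ -1/3x=2 ⇒ x=2/(-1/3)=-6.0000
Confirm numerically:
  x=-5.473: |R|=0.93780 <1
  x=-4.060: |R|=0.72521 <1
  x=-2.924: |R|=0.48076 <1
  x=-6.460: |R|=1.04863 >1
  x=-6.362: |R|=1.03867 >1
  x=-6.164: |R|=1.01790 >1
Interval (-6.0000, 0).

(-6.0000,0); λ=-10 ⇒ h* = (6)/10 = 0.6000.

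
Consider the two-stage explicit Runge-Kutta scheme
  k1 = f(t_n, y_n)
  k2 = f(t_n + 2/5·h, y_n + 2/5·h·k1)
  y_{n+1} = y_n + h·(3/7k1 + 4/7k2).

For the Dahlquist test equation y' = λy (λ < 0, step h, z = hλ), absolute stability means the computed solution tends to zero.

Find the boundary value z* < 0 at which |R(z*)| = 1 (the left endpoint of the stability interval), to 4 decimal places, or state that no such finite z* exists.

Test eqn y'=λy, z=hλ:
  k1=λy_n ⇒ h·k1=z·y_n;  k2=λ(1+2/5z)y_n ⇒ h·k2=z(1+2/5z)y_n
  y_{n+1}/y_n = 1 + 3/7z + 4/7z(1+2/5z) = 1 + z + 8/35z²
  Hence R(z) = 1 + z + 8/35z².

Solve |R(x)|<1 on ℝ⁻.
x=-0.3: |R|=0.7206
R=1: x+8/35x²=0 ⇒ x=−35/8=-4.3750; min R=1−1/(4·8/35)=-0.0938>−1
Confirm numerically:
  x=-4.003: |R|=0.65963 <1
  x=-2.730: |R|=0.02648 <1
  x=-2.073: |R|=0.09075 <1
  x=-1.888: |R|=0.07325 <1
  x=-4.813: |R|=1.48185 >1
  x=-4.750: |R|=1.40714 >1
  x=-4.397: |R|=1.02211 >1
So |R|<1 on (-4.3750, 0).

z* = -4.3750.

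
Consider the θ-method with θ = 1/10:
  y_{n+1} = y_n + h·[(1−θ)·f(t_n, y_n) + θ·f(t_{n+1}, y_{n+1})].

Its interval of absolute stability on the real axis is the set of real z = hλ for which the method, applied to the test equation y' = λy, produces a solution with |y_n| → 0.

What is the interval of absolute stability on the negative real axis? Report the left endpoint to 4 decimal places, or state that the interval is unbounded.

With y'=λy (z=hλ):
  y_{n+1} = y_n + z·[9/10·y_n + 1/10·y_{n+1}] ⇒ (1 − 1/10z)y_{n+1} = (1 + 9/10z)y_n
  so R(z) = (1 + 9/10z)/(1 − 1/10z).

Need |R(x)|<1, x<0.
x=-1.1: |R|=0.0090
R=−1: 1+9/10x = −1+1/10x ⇒ -4/5x=2 ⇒ x=2/(-4/5)=-2.5000
Confirm numerically:
  x=-2.219: |R|=0.81602 <1
  x=-1.660: |R|=0.42367 <1
  x=-1.548: |R|=0.34049 <1
  x=-1.321: |R|=0.16686 <1
  x=-2.744: |R|=1.15317 >1
  x=-2.564: |R|=1.04075 >1
So |R|<1 on (-2.5000, 0).

(-2.5000, 0).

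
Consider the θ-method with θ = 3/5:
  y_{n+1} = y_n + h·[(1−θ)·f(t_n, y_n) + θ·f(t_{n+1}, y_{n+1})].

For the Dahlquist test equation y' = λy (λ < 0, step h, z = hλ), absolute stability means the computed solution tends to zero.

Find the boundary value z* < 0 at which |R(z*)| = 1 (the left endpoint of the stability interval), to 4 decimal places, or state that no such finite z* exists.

(−∞, 0) — no finite endpoint.

Test eqn y'=λy, z=hλ:
  y_{n+1} = y_n + z·[2/5·y_n + 3/5·y_{n+1}] ⇒ (1 − 3/5z)y_{n+1} = (1 + 2/5z)y_n
  so R(z) = (1 + 2/5z)/(1 − 3/5z).

Find x<0 with |R(x)|<1.
x=-0.47: |R|=0.6334
x=-2: |R|=0.0909
x=-10: |R|=0.4286
x=-100: |R|=0.6393
θ=3/5≥1/2 ⇒ |1+2/5x|<|1−3/5x| ∀x<0 ⇒ unbounded interval.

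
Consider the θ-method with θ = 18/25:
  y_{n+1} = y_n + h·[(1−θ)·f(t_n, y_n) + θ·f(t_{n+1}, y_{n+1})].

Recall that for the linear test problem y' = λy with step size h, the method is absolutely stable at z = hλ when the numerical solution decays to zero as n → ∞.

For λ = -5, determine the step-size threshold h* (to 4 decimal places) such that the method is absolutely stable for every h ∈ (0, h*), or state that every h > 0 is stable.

(−∞, 0) — no finite endpoint. Any h>0 works for λ=-5.

Test eqn y'=λy, z=hλ:
  y_{n+1} = y_n + z·[7/25·y_n + 18/25·y_{n+1}] ⇒ (1 − 18/25z)y_{n+1} = (1 + 7/25z)y_n
  so R(z) = (1 + 7/25z)/(1 − 18/25z).

Solve |R(x)|<1 on ℝ⁻.
x=-0.33: |R|=0.7334
x=-2: |R|=0.1803
x=-10: |R|=0.2195
x=-100: |R|=0.3699
θ=18/25≥1/2 ⇒ |1+7/25x|<|1−18/25x| ∀x<0 ⇒ stable on all of ℝ⁻.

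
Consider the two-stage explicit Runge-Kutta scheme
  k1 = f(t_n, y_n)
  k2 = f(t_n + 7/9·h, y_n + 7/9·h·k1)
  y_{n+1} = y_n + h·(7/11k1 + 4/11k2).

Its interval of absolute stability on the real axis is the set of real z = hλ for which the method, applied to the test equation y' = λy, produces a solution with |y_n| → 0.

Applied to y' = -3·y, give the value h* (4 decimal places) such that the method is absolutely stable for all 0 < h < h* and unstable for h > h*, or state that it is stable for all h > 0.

(-3.5357,0); λ=-3 ⇒ h* = (99/28)/3 = 1.1786.

With y'=λy (z=hλ):
  k1=λy_n ⇒ h·k1=z·y_n;  k2=λ(1+7/9z)y_n ⇒ h·k2=z(1+7/9z)y_n
  y_{n+1}/y_n = 1 + 7/11z + 4/11z(1+7/9z) = 1 + z + 28/99z²
  so R(z) = 1 + z + 28/99z².

Need |R(x)|<1, x<0.
x=-1.28: |R|=0.1834
R=1: x+28/99x²=0 ⇒ x=−99/28=-3.5357; min R=1−1/(4·28/99)=0.1161>−1
Confirm numerically:
  x=-3.283: |R|=0.76535 <1
  x=-2.966: |R|=0.52208 <1
  x=-1.934: |R|=0.12388 <1
  x=-1.603: |R|=0.12376 <1
  x=-4.134: |R|=1.69952 >1
  x=-4.111: |R|=1.66889 >1
  x=-4.043: |R|=1.58007 >1
Stable set (-3.5357, 0).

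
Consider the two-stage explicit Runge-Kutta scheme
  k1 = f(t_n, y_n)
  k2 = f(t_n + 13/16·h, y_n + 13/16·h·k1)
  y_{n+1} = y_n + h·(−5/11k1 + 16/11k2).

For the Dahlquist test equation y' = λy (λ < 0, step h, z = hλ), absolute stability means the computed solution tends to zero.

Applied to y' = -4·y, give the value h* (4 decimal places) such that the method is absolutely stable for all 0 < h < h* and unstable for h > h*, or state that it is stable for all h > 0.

On y'=λy, z=hλ:
  k1=λy_n ⇒ h·k1=z·y_n;  k2=λ(1+13/16z)y_n ⇒ h·k2=z(1+13/16z)y_n
  y_{n+1}/y_n = 1 − 5/11z + 16/11z(1+13/16z) = 1 + z + 13/11z²
  R(z) = 1 + z + 13/11z².

Boundary: |R(x)|=1, x<0.
x=-1.63: |R|=2.5100
R=1: x+13/11x²=0 ⇒ x=−11/13=-0.8462; min R=1−1/(4·13/11)=0.7885>−1
Confirm numerically:
  x=-0.731: |R|=0.90052 <1
  x=-0.670: |R|=0.86052 <1
  x=-0.389: |R|=0.78983 <1
  x=-1.419: |R|=1.96066 >1
  x=-1.281: |R|=1.65832 >1
  x=-1.045: |R|=1.24557 >1
So |R|<1 on (-0.8462, 0).

(-0.8462,0); λ=-4 ⇒ h* = (11/13)/4 = 0.2115.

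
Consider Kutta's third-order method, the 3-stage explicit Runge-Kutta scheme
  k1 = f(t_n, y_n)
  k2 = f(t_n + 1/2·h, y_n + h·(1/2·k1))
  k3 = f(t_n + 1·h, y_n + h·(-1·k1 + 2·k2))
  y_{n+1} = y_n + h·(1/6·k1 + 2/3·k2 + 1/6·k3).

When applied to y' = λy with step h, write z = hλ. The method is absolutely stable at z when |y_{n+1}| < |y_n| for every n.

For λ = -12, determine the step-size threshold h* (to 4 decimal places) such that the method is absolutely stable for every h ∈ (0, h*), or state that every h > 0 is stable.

(-2.5127,0); λ=-12 ⇒ h* = 0.2094.

On y'=λy, z=hλ:
  order 3, 3-stage ⇒ R(z)=1+z+z^2/2+z^3/6
  (e.g. R(-1.77)=-0.12776, |R|=0.12776)

Need |R(x)|<1, x<0.
x=-1.77: |R|=0.1278
|R(-2.08)|=0.4166 |R(-1.62)|=0.0164 |R(-1.18)|=0.2424
Bisect:
  x_lo=-3.1420 |R|=2.3757  x_hi=-0.0530 |R|=0.9484
  mid=-1.59750 |R|=0.00097 →hi
  mid=-2.36977 |R|=0.77989 →hi
  mid=-2.75590 |R|=1.44691 →lo
  mid=-2.56283 |R|=1.08427 →lo
  mid=-2.46630 |R|=0.92525 →hi
  mid=-2.51457 |R|=1.00300 →lo
  mid=-2.49043 |R|=0.96369 →hi
  mid=-2.50250 |R|=0.98323 →hi
  mid=-2.50853 |R|=0.99309 →hi
  mid=-2.51155 |R|=0.99804 →hi
  ...
  [-2.51287,-2.51268] ⇒ x*=-2.5127
Interval (-2.5127, 0).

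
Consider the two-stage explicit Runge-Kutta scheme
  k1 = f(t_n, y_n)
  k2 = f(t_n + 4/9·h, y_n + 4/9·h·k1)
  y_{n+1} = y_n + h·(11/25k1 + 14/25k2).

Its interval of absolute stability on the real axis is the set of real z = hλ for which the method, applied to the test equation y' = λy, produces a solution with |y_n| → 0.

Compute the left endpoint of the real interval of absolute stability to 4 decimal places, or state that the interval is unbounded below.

z* = -4.0179.

On y'=λy, z=hλ:
  k1=λy_n ⇒ h·k1=z·y_n;  k2=λ(1+4/9z)y_n ⇒ h·k2=z(1+4/9z)y_n
  y_{n+1}/y_n = 1 + 11/25z + 14/25z(1+4/9z) = 1 + z + 56/225z²
  ⇒ R(z) = 1 + z + 56/225z².

Need |R(x)|<1, x<0.
x=-1.48: |R|=0.0652
R=1: x+56/225x²=0 ⇒ x=−225/56=-4.0179; min R=1−1/(4·56/225)=-0.0045>−1
Confirm numerically:
  x=-3.567: |R|=0.59974 <1
  x=-2.721: |R|=0.12173 <1
  x=-2.297: |R|=0.01619 <1
  x=-4.220: |R|=1.21231 >1
  x=-4.058: |R|=1.04054 >1
Stable set (-4.0179, 0).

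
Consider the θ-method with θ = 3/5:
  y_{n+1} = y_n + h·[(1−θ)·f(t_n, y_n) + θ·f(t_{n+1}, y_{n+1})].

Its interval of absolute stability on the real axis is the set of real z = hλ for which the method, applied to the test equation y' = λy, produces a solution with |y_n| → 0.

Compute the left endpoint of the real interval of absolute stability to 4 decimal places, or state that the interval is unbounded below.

On y'=λy, z=hλ:
  y_{n+1} = y_n + z·[2/5·y_n + 3/5·y_{n+1}] ⇒ (1 − 3/5z)y_{n+1} = (1 + 2/5z)y_n
  R(z) = (1 + 2/5z)/(1 − 3/5z).

Boundary: |R(x)|=1, x<0.
x=-0.49: |R|=0.6213
x=-2: |R|=0.0909
x=-10: |R|=0.4286
x=-100: |R|=0.6393
θ=3/5≥1/2 ⇒ |1+2/5x|<|1−3/5x| ∀x<0 ⇒ interval (−∞,0).

interval (−∞, 0).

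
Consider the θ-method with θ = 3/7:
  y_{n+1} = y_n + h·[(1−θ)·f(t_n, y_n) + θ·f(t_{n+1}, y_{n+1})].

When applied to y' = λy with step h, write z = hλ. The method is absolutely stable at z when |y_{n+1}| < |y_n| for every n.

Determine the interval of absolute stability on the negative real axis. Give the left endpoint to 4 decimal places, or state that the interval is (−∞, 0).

With y'=λy (z=hλ):
  y_{n+1} = y_n + z·[4/7·y_n + 3/7·y_{n+1}] ⇒ (1 − 3/7z)y_{n+1} = (1 + 4/7z)y_n
  ⇒ R(z) = (1 + 4/7z)/(1 − 3/7z).

Boundary: |R(x)|=1, x<0.
x=-1.38: |R|=0.1329
R=−1: 1+4/7x = −1+3/7x ⇒ -1/7x=2 ⇒ x=2/(-1/7)=-14.0000
Confirm numerically:
  x=-11.219: |R|=0.93160 <1
  x=-11.177: |R|=0.93035 <1
  x=-9.963: |R|=0.89056 <1
  x=-5.621: |R|=0.64887 <1
  x=-14.515: |R|=1.01019 >1
  x=-14.317: |R|=1.00635 >1
  x=-14.259: |R|=1.00520 >1
Interval (-14.0000, 0).

z∈(-14.0000,0).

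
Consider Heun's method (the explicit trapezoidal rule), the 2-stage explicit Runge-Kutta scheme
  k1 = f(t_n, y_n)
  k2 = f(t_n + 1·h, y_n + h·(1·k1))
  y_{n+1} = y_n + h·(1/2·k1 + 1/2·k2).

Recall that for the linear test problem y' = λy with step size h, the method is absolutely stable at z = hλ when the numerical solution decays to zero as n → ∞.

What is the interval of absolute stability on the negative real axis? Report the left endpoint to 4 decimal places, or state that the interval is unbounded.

(-2.0000, 0).

Set f=λy, z=hλ:
  order 2, 2-stage ⇒ R(z)=1+z+z^2/2
  (e.g. R(-0.43)=0.66245, |R|=0.66245)

Need |R(x)|<1, x<0.
x=-0.43: |R|=0.6624
|R(-1.7)|=0.7450 |R(-1.63)|=0.6985 |R(-0.56)|=0.5968
Bisect:
  x_lo=-2.8844 |R|=2.2755  x_hi=-0.2339 |R|=0.7935
  mid=-1.55916 |R|=0.65633 →hi
  mid=-2.22178 |R|=1.24638 →lo
  mid=-1.89047 |R|=0.89647 →hi
  mid=-2.05613 |R|=1.05770 →lo
  mid=-1.97330 |R|=0.97366 →hi
  mid=-2.01471 |R|=1.01482 →lo
  mid=-1.99401 |R|=0.99402 →hi
  mid=-2.00436 |R|=1.00437 →lo
  mid=-1.99918 |R|=0.99918 →hi
  ...
  [-2.00015,-1.99999] ⇒ x*=-2.0000
Stable set (-2.0000, 0).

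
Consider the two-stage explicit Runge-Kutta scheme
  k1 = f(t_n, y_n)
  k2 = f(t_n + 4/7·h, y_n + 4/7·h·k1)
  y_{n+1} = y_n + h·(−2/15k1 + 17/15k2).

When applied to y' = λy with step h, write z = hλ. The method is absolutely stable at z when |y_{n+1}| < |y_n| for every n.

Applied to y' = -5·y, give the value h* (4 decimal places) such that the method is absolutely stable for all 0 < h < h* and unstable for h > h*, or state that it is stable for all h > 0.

(-1.5441,0); λ=-5 ⇒ h* = (105/68)/5 = 0.3088.

On y'=λy, z=hλ:
  k1=λy_n ⇒ h·k1=z·y_n;  k2=λ(1+4/7z)y_n ⇒ h·k2=z(1+4/7z)y_n
  y_{n+1}/y_n = 1 − 2/15z + 17/15z(1+4/7z) = 1 + z + 68/105z²
  so R(z) = 1 + z + 68/105z².

Boundary: |R(x)|=1, x<0.
x=-1.79: |R|=1.2850
R=1: x+68/105x²=0 ⇒ x=−105/68=-1.5441; min R=1−1/(4·68/105)=0.6140>−1
Confirm numerically:
  x=-1.079: |R|=0.67498 <1
  x=-1.052: |R|=0.66472 <1
  x=-0.901: |R|=0.62474 <1
  x=-0.641: |R|=0.62509 <1
  x=-1.734: |R|=1.21323 >1
  x=-1.619: |R|=1.07851 >1
So |R|<1 on (-1.5441, 0).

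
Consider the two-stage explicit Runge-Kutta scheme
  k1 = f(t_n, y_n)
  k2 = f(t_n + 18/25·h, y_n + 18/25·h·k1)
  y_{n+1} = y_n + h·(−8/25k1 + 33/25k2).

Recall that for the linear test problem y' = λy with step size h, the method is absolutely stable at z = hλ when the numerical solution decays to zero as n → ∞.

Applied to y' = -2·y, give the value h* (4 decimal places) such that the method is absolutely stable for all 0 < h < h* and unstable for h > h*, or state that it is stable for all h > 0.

With y'=λy (z=hλ):
  k1=λy_n ⇒ h·k1=z·y_n;  k2=λ(1+18/25z)y_n ⇒ h·k2=z(1+18/25z)y_n
  y_{n+1}/y_n = 1 − 8/25z + 33/25z(1+18/25z) = 1 + z + 594/625z²
  ⇒ R(z) = 1 + z + 594/625z².

Solve |R(x)|<1 on ℝ⁻.
x=-1.62: |R|=1.8742
R=1: x+594/625x²=0 ⇒ x=−625/594=-1.0522; min R=1−1/(4·594/625)=0.7370>−1
Confirm numerically:
  x=-0.573: |R|=0.73904 <1
  x=-0.445: |R|=0.74320 <1
  x=-0.443: |R|=0.74352 <1
  x=-0.429: |R|=0.74591 <1
  x=-1.230: |R|=1.20786 >1
  x=-1.173: |R|=1.13468 >1
So |R|<1 on (-1.0522, 0).

(-1.0522,0); λ=-2 ⇒ h* = (625/594)/2 = 0.5261.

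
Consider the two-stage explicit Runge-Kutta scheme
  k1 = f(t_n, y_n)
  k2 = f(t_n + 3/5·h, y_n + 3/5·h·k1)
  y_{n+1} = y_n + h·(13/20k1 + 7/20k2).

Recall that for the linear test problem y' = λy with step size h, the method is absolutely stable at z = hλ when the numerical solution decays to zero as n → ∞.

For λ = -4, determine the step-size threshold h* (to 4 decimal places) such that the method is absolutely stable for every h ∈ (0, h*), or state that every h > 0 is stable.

Set f=λy, z=hλ:
  k1=λy_n ⇒ h·k1=z·y_n;  k2=λ(1+3/5z)y_n ⇒ h·k2=z(1+3/5z)y_n
  y_{n+1}/y_n = 1 + 13/20z + 7/20z(1+3/5z) = 1 + z + 21/100z²
  Hence R(z) = 1 + z + 21/100z².

Solve |R(x)|<1 on ℝ⁻.
x=-1.18: |R|=0.1124
R=1: x+21/100x²=0 ⇒ x=−100/21=-4.7619; min R=1−1/(4·21/100)=-0.1905>−1
Confirm numerically:
  x=-4.360: |R|=0.63202 <1
  x=-3.299: |R|=0.01349 <1
  x=-2.136: |R|=0.17788 <1
  x=-1.913: |R|=0.14449 <1
  x=-5.341: |R|=1.64952 >1
  x=-5.331: |R|=1.63711 >1
  x=-5.084: |R|=1.34388 >1
Interval (-4.7619, 0).

(-4.7619,0); λ=-4 ⇒ h* = (100/21)/4 = 1.1905.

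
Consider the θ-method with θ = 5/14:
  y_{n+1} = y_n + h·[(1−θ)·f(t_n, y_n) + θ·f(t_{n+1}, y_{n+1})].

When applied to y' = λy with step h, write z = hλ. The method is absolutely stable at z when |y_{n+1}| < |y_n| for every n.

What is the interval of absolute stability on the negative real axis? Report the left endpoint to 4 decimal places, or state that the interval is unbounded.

On y'=λy, z=hλ:
  y_{n+1} = y_n + z·[9/14·y_n + 5/14·y_{n+1}] ⇒ (1 − 5/14z)y_{n+1} = (1 + 9/14z)y_n
  so R(z) = (1 + 9/14z)/(1 − 5/14z).

Need |R(x)|<1, x<0.
x=-0.76: |R|=0.4022
R=−1: 1+9/14x = −1+5/14x ⇒ -2/7x=2 ⇒ x=2/(-2/7)=-7.0000
Confirm numerically:
  x=-6.502: |R|=0.95717 <1
  x=-5.467: |R|=0.85165 <1
  x=-3.939: |R|=0.63662 <1
  x=-3.621: |R|=0.57901 <1
  x=-7.115: |R|=1.00928 >1
  x=-7.033: |R|=1.00268 >1
Interval (-7.0000, 0).

(-7.0000, 0).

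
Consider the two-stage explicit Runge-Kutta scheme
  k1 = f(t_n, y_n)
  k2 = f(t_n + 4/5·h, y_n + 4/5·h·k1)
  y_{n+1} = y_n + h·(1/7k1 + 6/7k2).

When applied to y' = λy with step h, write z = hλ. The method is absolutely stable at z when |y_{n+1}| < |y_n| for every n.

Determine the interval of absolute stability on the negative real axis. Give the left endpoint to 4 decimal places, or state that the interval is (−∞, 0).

z∈(-1.4583,0).

Test eqn y'=λy, z=hλ:
  k1=λy_n ⇒ h·k1=z·y_n;  k2=λ(1+4/5z)y_n ⇒ h·k2=z(1+4/5z)y_n
  y_{n+1}/y_n = 1 + 1/7z + 6/7z(1+4/5z) = 1 + z + 24/35z²
  ⇒ R(z) = 1 + z + 24/35z².

Find x<0 with |R(x)|<1.
x=-1.44: |R|=0.9819
R=1: x+24/35x²=0 ⇒ x=−35/24=-1.4583; min R=1−1/(4·24/35)=0.6354>−1
Confirm numerically:
  x=-1.435: |R|=0.97704 <1
  x=-0.885: |R|=0.65207 <1
  x=-0.817: |R|=0.64071 <1
  x=-0.808: |R|=0.63968 <1
  x=-2.029: |R|=1.79398 >1
  x=-1.787: |R|=1.40274 >1
  x=-1.526: |R|=1.07081 >1
Stable set (-1.4583, 0).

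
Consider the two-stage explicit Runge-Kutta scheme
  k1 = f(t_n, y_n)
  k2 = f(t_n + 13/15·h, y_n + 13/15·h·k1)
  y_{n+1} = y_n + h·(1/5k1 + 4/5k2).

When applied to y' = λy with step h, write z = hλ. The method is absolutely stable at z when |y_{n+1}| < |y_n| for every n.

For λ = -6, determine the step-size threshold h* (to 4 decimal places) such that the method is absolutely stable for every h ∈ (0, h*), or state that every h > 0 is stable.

(-1.4423,0); λ=-6 ⇒ h* = (75/52)/6 = 0.2404.

Set f=λy, z=hλ:
  k1=λy_n ⇒ h·k1=z·y_n;  k2=λ(1+13/15z)y_n ⇒ h·k2=z(1+13/15z)y_n
  y_{n+1}/y_n = 1 + 1/5z + 4/5z(1+13/15z) = 1 + z + 52/75z²
  Hence R(z) = 1 + z + 52/75z².

Boundary: |R(x)|=1, x<0.
x=-1.7: |R|=1.3037
R=1: x+52/75x²=0 ⇒ x=−75/52=-1.4423; min R=1−1/(4·52/75)=0.6394>−1
Confirm numerically:
  x=-1.008: |R|=0.69647 <1
  x=-0.992: |R|=0.69028 <1
  x=-0.898: |R|=0.66111 <1
  x=-0.688: |R|=0.64019 <1
  x=-1.997: |R|=1.76802 >1
  x=-1.828: |R|=1.48883 >1
  x=-1.719: |R|=1.32977 >1
So |R|<1 on (-1.4423, 0).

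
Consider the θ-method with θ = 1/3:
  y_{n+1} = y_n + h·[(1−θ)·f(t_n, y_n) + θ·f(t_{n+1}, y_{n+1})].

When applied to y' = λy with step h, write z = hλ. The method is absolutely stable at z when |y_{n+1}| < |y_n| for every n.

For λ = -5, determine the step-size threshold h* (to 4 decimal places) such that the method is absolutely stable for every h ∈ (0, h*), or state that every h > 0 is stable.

With y'=λy (z=hλ):
  y_{n+1} = y_n + z·[2/3·y_n + 1/3·y_{n+1}] ⇒ (1 − 1/3z)y_{n+1} = (1 + 2/3z)y_n
  R(z) = (1 + 2/3z)/(1 − 1/3z).

Boundary: |R(x)|=1, x<0.
x=-0.61: |R|=0.4931
R=−1: 1+2/3x = −1+1/3x ⇒ -1/3x=2 ⇒ x=2/(-1/3)=-6.0000
Confirm numerically:
  x=-5.635: |R|=0.95773 <1
  x=-5.196: |R|=0.90190 <1
  x=-5.027: |R|=0.87878 <1
  x=-2.784: |R|=0.44398 <1
  x=-6.377: |R|=1.04020 >1
  x=-6.375: |R|=1.04000 >1
Interval (-6.0000, 0).

(-6.0000,0); λ=-5 ⇒ h* = (6)/5 = 1.2000.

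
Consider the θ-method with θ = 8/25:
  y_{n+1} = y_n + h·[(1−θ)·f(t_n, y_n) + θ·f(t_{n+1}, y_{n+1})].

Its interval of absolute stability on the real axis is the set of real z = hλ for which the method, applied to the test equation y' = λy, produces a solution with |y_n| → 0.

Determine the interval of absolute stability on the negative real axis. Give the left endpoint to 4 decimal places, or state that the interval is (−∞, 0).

(-5.5556, 0).

With y'=λy (z=hλ):
  y_{n+1} = y_n + z·[17/25·y_n + 8/25·y_{n+1}] ⇒ (1 − 8/25z)y_{n+1} = (1 + 17/25z)y_n
  Hence R(z) = (1 + 17/25z)/(1 − 8/25z).

Need |R(x)|<1, x<0.
x=-1.14: |R|=0.1647
R=−1: 1+17/25x = −1+8/25x ⇒ -9/25x=2 ⇒ x=2/(-9/25)=-5.5556
Confirm numerically:
  x=-5.013: |R|=0.92500 <1
  x=-4.571: |R|=0.85608 <1
  x=-3.719: |R|=0.69811 <1
  x=-2.388: |R|=0.35362 <1
  x=-5.985: |R|=1.05303 >1
  x=-5.924: |R|=1.04581 >1
  x=-5.769: |R|=1.02700 >1
Interval (-5.5556, 0).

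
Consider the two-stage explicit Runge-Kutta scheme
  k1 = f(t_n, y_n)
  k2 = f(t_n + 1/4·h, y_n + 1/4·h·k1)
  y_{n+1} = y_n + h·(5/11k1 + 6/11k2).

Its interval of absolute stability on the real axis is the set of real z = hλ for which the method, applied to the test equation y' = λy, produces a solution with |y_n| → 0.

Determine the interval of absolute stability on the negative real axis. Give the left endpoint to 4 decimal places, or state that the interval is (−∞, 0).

On y'=λy, z=hλ:
  k1=λy_n ⇒ h·k1=z·y_n;  k2=λ(1+1/4z)y_n ⇒ h·k2=z(1+1/4z)y_n
  y_{n+1}/y_n = 1 + 5/11z + 6/11z(1+1/4z) = 1 + z + 3/22z²
  Hence R(z) = 1 + z + 3/22z².

Need |R(x)|<1, x<0.
x=-0.5: |R|=0.5341
R=1: x+3/22x²=0 ⇒ x=−22/3=-7.3333; min R=1−1/(4·3/22)=-0.8333>−1
Confirm numerically:
  x=-7.046: |R|=0.72392 <1
  x=-5.835: |R|=0.19220 <1
  x=-5.638: |R|=0.30340 <1
  x=-7.799: |R|=1.49524 >1
  x=-7.473: |R|=1.14233 >1
  x=-7.393: |R|=1.06015 >1
Stable set (-7.3333, 0).

z∈(-7.3333,0).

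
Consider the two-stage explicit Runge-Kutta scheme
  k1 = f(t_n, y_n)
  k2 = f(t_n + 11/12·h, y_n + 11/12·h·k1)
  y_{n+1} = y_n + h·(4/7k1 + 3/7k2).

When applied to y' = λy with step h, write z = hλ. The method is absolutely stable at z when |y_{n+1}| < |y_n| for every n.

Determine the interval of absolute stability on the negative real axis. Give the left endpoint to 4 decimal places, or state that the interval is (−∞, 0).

(-2.5455, 0).

On y'=λy, z=hλ:
  k1=λy_n ⇒ h·k1=z·y_n;  k2=λ(1+11/12z)y_n ⇒ h·k2=z(1+11/12z)y_n
  y_{n+1}/y_n = 1 + 4/7z + 3/7z(1+11/12z) = 1 + z + 11/28z²
  Hence R(z) = 1 + z + 11/28z².

Solve |R(x)|<1 on ℝ⁻.
x=-0.92: |R|=0.4125
R=1: x+11/28x²=0 ⇒ x=−28/11=-2.5455; min R=1−1/(4·11/28)=0.3636>−1
Confirm numerically:
  x=-2.318: |R|=0.79287 <1
  x=-2.228: |R|=0.72214 <1
  x=-1.842: |R|=0.49095 <1
  x=-1.788: |R|=0.46794 <1
  x=-3.141: |R|=1.73488 >1
  x=-2.869: |R|=1.36467 >1
So |R|<1 on (-2.5455, 0).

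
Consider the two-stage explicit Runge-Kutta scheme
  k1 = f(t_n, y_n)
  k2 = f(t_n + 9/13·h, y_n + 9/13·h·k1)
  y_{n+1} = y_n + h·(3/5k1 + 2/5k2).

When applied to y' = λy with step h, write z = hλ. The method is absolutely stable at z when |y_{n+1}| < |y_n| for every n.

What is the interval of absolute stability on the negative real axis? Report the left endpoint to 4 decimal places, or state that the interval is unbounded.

(-3.6111, 0).

Test eqn y'=λy, z=hλ:
  k1=λy_n ⇒ h·k1=z·y_n;  k2=λ(1+9/13z)y_n ⇒ h·k2=z(1+9/13z)y_n
  y_{n+1}/y_n = 1 + 3/5z + 2/5z(1+9/13z) = 1 + z + 18/65z²
  ⇒ R(z) = 1 + z + 18/65z².

Need |R(x)|<1, x<0.
x=-1.38: |R|=0.1474
R=1: x+18/65x²=0 ⇒ x=−65/18=-3.6111; min R=1−1/(4·18/65)=0.0972>−1
Confirm numerically:
  x=-3.576: |R|=0.96523 <1
  x=-3.481: |R|=0.87458 <1
  x=-2.878: |R|=0.41572 <1
  x=-2.124: |R|=0.12530 <1
  x=-4.203: |R|=1.68890 >1
  x=-3.750: |R|=1.14423 >1
Interval (-3.6111, 0).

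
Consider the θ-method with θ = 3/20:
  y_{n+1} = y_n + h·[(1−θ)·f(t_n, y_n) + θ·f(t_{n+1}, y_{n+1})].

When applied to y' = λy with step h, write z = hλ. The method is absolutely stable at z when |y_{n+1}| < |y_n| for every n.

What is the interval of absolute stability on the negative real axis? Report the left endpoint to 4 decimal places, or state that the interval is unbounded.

On y'=λy, z=hλ:
  y_{n+1} = y_n + z·[17/20·y_n + 3/20·y_{n+1}] ⇒ (1 − 3/20z)y_{n+1} = (1 + 17/20z)y_n
  ⇒ R(z) = (1 + 17/20z)/(1 − 3/20z).

Need |R(x)|<1, x<0.
x=-1.39: |R|=0.1502
R=−1: 1+17/20x = −1+3/20x ⇒ -7/10x=2 ⇒ x=2/(-7/10)=-2.8571
Confirm numerically:
  x=-2.821: |R|=0.98222 <1
  x=-1.887: |R|=0.47071 <1
  x=-1.863: |R|=0.45609 <1
  x=-3.279: |R|=1.19794 >1
  x=-3.193: |R|=1.15896 >1
  x=-2.893: |R|=1.01750 >1
Stable set (-2.8571, 0).

z∈(-2.8571,0).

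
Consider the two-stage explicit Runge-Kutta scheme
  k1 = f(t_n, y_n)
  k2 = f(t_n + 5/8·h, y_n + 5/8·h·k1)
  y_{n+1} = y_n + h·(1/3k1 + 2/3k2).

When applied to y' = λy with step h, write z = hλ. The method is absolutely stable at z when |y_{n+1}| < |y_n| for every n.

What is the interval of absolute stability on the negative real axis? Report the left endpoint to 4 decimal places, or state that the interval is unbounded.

(-2.4000, 0).

Test eqn y'=λy, z=hλ:
  k1=λy_n ⇒ h·k1=z·y_n;  k2=λ(1+5/8z)y_n ⇒ h·k2=z(1+5/8z)y_n
  y_{n+1}/y_n = 1 + 1/3z + 2/3z(1+5/8z) = 1 + z + 5/12z²
  Hence R(z) = 1 + z + 5/12z².

Boundary: |R(x)|=1, x<0.
x=-1.37: |R|=0.4120
R=1: x+5/12x²=0 ⇒ x=−12/5=-2.4000; min R=1−1/(4·5/12)=0.4000>−1
Confirm numerically:
  x=-1.872: |R|=0.58816 <1
  x=-1.589: |R|=0.46305 <1
  x=-1.478: |R|=0.43220 <1
  x=-1.258: |R|=0.40140 <1
  x=-2.881: |R|=1.57740 >1
  x=-2.616: |R|=1.23544 >1
  x=-2.551: |R|=1.16050 >1
Stable set (-2.4000, 0).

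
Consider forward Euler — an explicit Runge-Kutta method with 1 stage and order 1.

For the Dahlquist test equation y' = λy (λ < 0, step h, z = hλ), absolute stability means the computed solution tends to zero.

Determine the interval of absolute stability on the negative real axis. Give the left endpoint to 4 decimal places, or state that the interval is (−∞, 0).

(-2.0000, 0).

With y'=λy (z=hλ):
  order 1, 1-stage ⇒ R(z)=1+z
  (e.g. R(-0.87)=0.13000, |R|=0.13000)

Find x<0 with |R(x)|<1.
x=-0.87: |R|=0.1300
|R(-2.36)|=1.3600 |R(-1.26)|=0.2600 |R(-1.15)|=0.1500
Bisect:
  x_lo=-2.3961 |R|=1.3961  x_hi=-0.2814 |R|=0.7186
  mid=-1.33873 |R|=0.33873 →hi
  mid=-1.86741 |R|=0.86741 →hi
  mid=-2.13175 |R|=1.13175 →lo
  mid=-1.99958 |R|=0.99958 →hi
  mid=-2.06566 |R|=1.06566 →lo
  mid=-2.03262 |R|=1.03262 →lo
  mid=-2.01610 |R|=1.01610 →lo
  mid=-2.00784 |R|=1.00784 →lo
  mid=-2.00371 |R|=1.00371 →lo
  ...
  [-2.00009,-1.99996] ⇒ x*=-2.0000
So |R|<1 on (-2.0000, 0).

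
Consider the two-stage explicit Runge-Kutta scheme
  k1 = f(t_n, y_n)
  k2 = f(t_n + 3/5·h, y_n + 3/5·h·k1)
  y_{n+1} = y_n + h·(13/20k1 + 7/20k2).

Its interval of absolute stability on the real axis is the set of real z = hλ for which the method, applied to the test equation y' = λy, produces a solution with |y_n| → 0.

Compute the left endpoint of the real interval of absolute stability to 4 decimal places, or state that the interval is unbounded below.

left endpoint -4.7619.

On y'=λy, z=hλ:
  k1=λy_n ⇒ h·k1=z·y_n;  k2=λ(1+3/5z)y_n ⇒ h·k2=z(1+3/5z)y_n
  y_{n+1}/y_n = 1 + 13/20z + 7/20z(1+3/5z) = 1 + z + 21/100z²
  so R(z) = 1 + z + 21/100z².

Need |R(x)|<1, x<0.
x=-1.66: |R|=0.0813
R=1: x+21/100x²=0 ⇒ x=−100/21=-4.7619; min R=1−1/(4·21/100)=-0.1905>−1
Confirm numerically:
  x=-3.914: |R|=0.30307 <1
  x=-1.939: |R|=0.14946 <1
  x=-1.912: |R|=0.14429 <1
  x=-5.171: |R|=1.44424 >1
  x=-4.973: |R|=1.22045 >1
  x=-4.928: |R|=1.17189 >1
Interval (-4.7619, 0).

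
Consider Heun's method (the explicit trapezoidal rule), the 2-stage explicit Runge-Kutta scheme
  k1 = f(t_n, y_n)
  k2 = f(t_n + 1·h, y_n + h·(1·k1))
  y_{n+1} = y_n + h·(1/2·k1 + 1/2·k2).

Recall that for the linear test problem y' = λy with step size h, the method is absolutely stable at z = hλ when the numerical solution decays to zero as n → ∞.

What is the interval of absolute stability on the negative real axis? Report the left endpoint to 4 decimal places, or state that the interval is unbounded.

z∈(-2.0000,0).

With y'=λy (z=hλ):
  order 2, 2-stage ⇒ R(z)=1+z+z^2/2
  (e.g. R(-1.38)=0.57220, |R|=0.57220)

Need |R(x)|<1, x<0.
x=-1.38: |R|=0.5722
|R(-1.58)|=0.6682 |R(-1.16)|=0.5128 |R(-0.81)|=0.5181
Bisect:
  x_lo=-2.7831 |R|=2.0897  x_hi=-0.1325 |R|=0.8763
  mid=-1.45779 |R|=0.60478 →hi
  mid=-2.12042 |R|=1.12767 →lo
  mid=-1.78910 |R|=0.81134 →hi
  mid=-1.95476 |R|=0.95579 →hi
  mid=-2.03759 |R|=1.03830 →lo
  mid=-1.99618 |R|=0.99619 →hi
  mid=-2.01689 |R|=1.01703 →lo
  mid=-2.00653 |R|=1.00655 →lo
  ...
  [-2.00006,-1.99990] ⇒ x*=-2.0000
Interval (-2.0000, 0).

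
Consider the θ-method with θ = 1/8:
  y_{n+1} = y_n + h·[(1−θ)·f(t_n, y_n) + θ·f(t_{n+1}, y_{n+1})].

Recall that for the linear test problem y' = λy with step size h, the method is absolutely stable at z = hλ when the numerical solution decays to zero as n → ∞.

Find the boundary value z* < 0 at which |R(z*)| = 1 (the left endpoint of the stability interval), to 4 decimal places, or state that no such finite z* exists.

left endpoint -2.6667.

Test eqn y'=λy, z=hλ:
  y_{n+1} = y_n + z·[7/8·y_n + 1/8·y_{n+1}] ⇒ (1 − 1/8z)y_{n+1} = (1 + 7/8z)y_n
  Hence R(z) = (1 + 7/8z)/(1 − 1/8z).

Need |R(x)|<1, x<0.
x=-1.26: |R|=0.0886
R=−1: 1+7/8x = −1+1/8x ⇒ -3/4x=2 ⇒ x=2/(-3/4)=-2.6667
Confirm numerically:
  x=-2.206: |R|=0.72918 <1
  x=-1.531: |R|=0.28507 <1
  x=-1.218: |R|=0.05706 <1
  x=-3.190: |R|=1.28061 >1
  x=-2.910: |R|=1.13382 >1
So |R|<1 on (-2.6667, 0).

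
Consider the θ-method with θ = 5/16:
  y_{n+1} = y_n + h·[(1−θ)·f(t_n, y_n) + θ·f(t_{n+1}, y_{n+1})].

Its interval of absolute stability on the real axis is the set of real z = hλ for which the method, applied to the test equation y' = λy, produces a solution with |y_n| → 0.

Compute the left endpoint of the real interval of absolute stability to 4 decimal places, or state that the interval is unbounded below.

left endpoint -5.3333.

Test eqn y'=λy, z=hλ:
  y_{n+1} = y_n + z·[11/16·y_n + 5/16·y_{n+1}] ⇒ (1 − 5/16z)y_{n+1} = (1 + 11/16z)y_n
  ⇒ R(z) = (1 + 11/16z)/(1 − 5/16z).

Find x<0 with |R(x)|<1.
x=-1.65: |R|=0.0887
R=−1: 1+11/16x = −1+5/16x ⇒ -3/8x=2 ⇒ x=2/(-3/8)=-5.3333
Confirm numerically:
  x=-4.307: |R|=0.83594 <1
  x=-2.625: |R|=0.44206 <1
  x=-2.468: |R|=0.39337 <1
  x=-5.792: |R|=1.06121 >1
  x=-5.455: |R|=1.01687 >1
Stable set (-5.3333, 0).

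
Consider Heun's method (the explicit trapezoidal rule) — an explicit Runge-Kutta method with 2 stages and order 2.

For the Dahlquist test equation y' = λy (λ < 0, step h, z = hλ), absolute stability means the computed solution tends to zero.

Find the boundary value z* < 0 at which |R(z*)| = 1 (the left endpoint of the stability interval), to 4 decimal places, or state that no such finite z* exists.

Set f=λy, z=hλ:
  order 2, 2-stage ⇒ R(z)=1+z+z^2/2
  (e.g. R(-1.24)=0.52880, |R|=0.52880)

Find x<0 with |R(x)|<1.
x=-1.24: |R|=0.5288
|R(-2.35)|=1.4113 |R(-2)|=1.0000 |R(-1.62)|=0.6922
Bisect:
  x_lo=-2.5149 |R|=1.6475  x_hi=-0.1557 |R|=0.8564
  mid=-1.33532 |R|=0.55622 →hi
  mid=-1.92511 |R|=0.92791 →hi
  mid=-2.22000 |R|=1.24420 →lo
  mid=-2.07256 |R|=1.07519 →lo
  mid=-1.99883 |R|=0.99883 →hi
  mid=-2.03569 |R|=1.03633 →lo
  mid=-2.01726 |R|=1.01741 →lo
  mid=-2.00805 |R|=1.00808 →lo
  mid=-2.00344 |R|=1.00345 →lo
  ...
  [-2.00013,-1.99998] ⇒ x*=-2.0000
Stable set (-2.0000, 0).

z* = -2.0000.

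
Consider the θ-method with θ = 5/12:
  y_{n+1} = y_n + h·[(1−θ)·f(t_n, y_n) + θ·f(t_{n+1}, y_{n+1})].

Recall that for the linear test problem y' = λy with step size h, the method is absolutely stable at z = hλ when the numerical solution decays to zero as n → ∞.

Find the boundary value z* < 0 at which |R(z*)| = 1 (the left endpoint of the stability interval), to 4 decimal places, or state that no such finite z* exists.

Test eqn y'=λy, z=hλ:
  y_{n+1} = y_n + z·[7/12·y_n + 5/12·y_{n+1}] ⇒ (1 − 5/12z)y_{n+1} = (1 + 7/12z)y_n
  R(z) = (1 + 7/12z)/(1 − 5/12z).

Boundary: |R(x)|=1, x<0.
x=-1.25: |R|=0.1781
R=−1: 1+7/12x = −1+5/12x ⇒ -1/6x=2 ⇒ x=2/(-1/6)=-12.0000
Confirm numerically:
  x=-11.780: |R|=0.99379 <1
  x=-11.689: |R|=0.99117 <1
  x=-7.669: |R|=0.82795 <1
  x=-5.863: |R|=0.70292 <1
  x=-12.301: |R|=1.00819 >1
  x=-12.173: |R|=1.00475 >1
Interval (-12.0000, 0).

left endpoint -12.0000.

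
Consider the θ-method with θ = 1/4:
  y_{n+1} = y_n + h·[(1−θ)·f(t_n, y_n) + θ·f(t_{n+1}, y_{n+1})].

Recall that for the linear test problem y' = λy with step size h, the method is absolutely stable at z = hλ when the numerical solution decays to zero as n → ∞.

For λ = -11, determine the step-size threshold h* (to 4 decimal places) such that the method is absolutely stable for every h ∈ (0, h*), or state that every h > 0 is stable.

Test eqn y'=λy, z=hλ:
  y_{n+1} = y_n + z·[3/4·y_n + 1/4·y_{n+1}] ⇒ (1 − 1/4z)y_{n+1} = (1 + 3/4z)y_n
  Hence R(z) = (1 + 3/4z)/(1 − 1/4z).

Solve |R(x)|<1 on ℝ⁻.
x=-0.31: |R|=0.7123
R=−1: 1+3/4x = −1+1/4x ⇒ -1/2x=2 ⇒ x=2/(-1/2)=-4.0000
Confirm numerically:
  x=-3.141: |R|=0.75942 <1
  x=-2.164: |R|=0.40428 <1
  x=-2.104: |R|=0.37877 <1
  x=-4.253: |R|=1.06131 >1
  x=-4.145: |R|=1.03560 >1
  x=-4.116: |R|=1.02859 >1
Interval (-4.0000, 0).

(-4.0000,0); λ=-11 ⇒ h* = (4)/11 = 0.3636.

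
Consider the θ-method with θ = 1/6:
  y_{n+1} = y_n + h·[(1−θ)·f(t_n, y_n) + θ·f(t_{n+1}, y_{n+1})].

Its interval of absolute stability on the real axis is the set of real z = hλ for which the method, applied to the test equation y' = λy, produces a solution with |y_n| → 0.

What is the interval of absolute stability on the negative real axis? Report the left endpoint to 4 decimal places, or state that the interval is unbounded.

(-3.0000, 0).

Set f=λy, z=hλ:
  y_{n+1} = y_n + z·[5/6·y_n + 1/6·y_{n+1}] ⇒ (1 − 1/6z)y_{n+1} = (1 + 5/6z)y_n
  R(z) = (1 + 5/6z)/(1 − 1/6z).

Boundary: |R(x)|=1, x<0.
x=-1.62: |R|=0.2756
R=−1: 1+5/6x = −1+1/6x ⇒ -2/3x=2 ⇒ x=2/(-2/3)=-3.0000
Confirm numerically:
  x=-2.460: |R|=0.74468 <1
  x=-2.372: |R|=0.69995 <1
  x=-2.099: |R|=0.55501 <1
  x=-1.590: |R|=0.25692 <1
  x=-3.573: |R|=1.23942 >1
  x=-3.379: |R|=1.16164 >1
  x=-3.327: |R|=1.14024 >1
Interval (-3.0000, 0).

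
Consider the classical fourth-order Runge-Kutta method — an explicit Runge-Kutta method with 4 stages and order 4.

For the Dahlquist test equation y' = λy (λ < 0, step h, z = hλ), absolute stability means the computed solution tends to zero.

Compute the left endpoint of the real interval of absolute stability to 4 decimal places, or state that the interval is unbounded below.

z* = -2.7853.

Set f=λy, z=hλ:
  order 4, 4-stage ⇒ R(z)=1+z+z^2/2+z^3/6+z^4/24
  (e.g. R(-1.56)=0.27083, |R|=0.27083)

Boundary: |R(x)|=1, x<0.
x=-1.56: |R|=0.2708
|R(-1.15)|=0.3306 |R(-1)|=0.3750 |R(-0.86)|=0.4266
Bisect:
  x_lo=-3.1602 |R|=1.7289  x_hi=-0.1899 |R|=0.8270
  mid=-1.67507 |R|=0.27256 →hi
  mid=-2.41764 |R|=0.57317 →hi
  mid=-2.78893 |R|=1.00550 →lo
  mid=-2.60329 |R|=0.75852 →hi
  mid=-2.69611 |R|=0.87366 →hi
  mid=-2.74252 |R|=0.93740 →hi
  mid=-2.76573 |R|=0.97090 →hi
  mid=-2.77733 |R|=0.98806 →hi
  mid=-2.78313 |R|=0.99674 →hi
  mid=-2.78603 |R|=1.00111 →lo
  ...
  [-2.78530,-2.78512] ⇒ x*=-2.7853
Stable set (-2.7853, 0).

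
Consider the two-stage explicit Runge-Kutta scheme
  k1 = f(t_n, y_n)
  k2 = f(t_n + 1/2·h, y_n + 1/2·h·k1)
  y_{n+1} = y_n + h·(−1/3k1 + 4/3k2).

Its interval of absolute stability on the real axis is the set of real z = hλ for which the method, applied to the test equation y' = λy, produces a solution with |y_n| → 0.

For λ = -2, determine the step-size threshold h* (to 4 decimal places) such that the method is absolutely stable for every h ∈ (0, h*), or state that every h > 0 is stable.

Test eqn y'=λy, z=hλ:
  k1=λy_n ⇒ h·k1=z·y_n;  k2=λ(1+1/2z)y_n ⇒ h·k2=z(1+1/2z)y_n
  y_{n+1}/y_n = 1 − 1/3z + 4/3z(1+1/2z) = 1 + z + 2/3z²
  Hence R(z) = 1 + z + 2/3z².

Solve |R(x)|<1 on ℝ⁻.
x=-0.55: |R|=0.6517
R=1: x+2/3x²=0 ⇒ x=−3/2=-1.5000; min R=1−1/(4·2/3)=0.6250>−1
Confirm numerically:
  x=-1.163: |R|=0.73871 <1
  x=-0.924: |R|=0.64518 <1
  x=-0.656: |R|=0.63089 <1
  x=-0.616: |R|=0.63697 <1
  x=-1.961: |R|=1.60268 >1
  x=-1.852: |R|=1.43460 >1
  x=-1.706: |R|=1.23429 >1
Stable set (-1.5000, 0).

(-1.5000,0); λ=-2 ⇒ h* = (3/2)/2 = 0.7500.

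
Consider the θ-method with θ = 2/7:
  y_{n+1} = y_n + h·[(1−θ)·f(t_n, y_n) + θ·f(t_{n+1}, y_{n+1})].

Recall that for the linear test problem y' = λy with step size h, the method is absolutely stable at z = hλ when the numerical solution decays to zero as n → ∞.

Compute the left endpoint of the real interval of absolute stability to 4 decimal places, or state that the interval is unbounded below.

z* = -4.6667.

On y'=λy, z=hλ:
  y_{n+1} = y_n + z·[5/7·y_n + 2/7·y_{n+1}] ⇒ (1 − 2/7z)y_{n+1} = (1 + 5/7z)y_n
  R(z) = (1 + 5/7z)/(1 − 2/7z).

Find x<0 with |R(x)|<1.
x=-0.76: |R|=0.3756
R=−1: 1+5/7x = −1+2/7x ⇒ -3/7x=2 ⇒ x=2/(-3/7)=-4.6667
Confirm numerically:
  x=-4.365: |R|=0.94247 <1
  x=-3.855: |R|=0.83447 <1
  x=-3.420: |R|=0.72977 <1
  x=-5.111: |R|=1.07740 >1
  x=-5.016: |R|=1.06153 >1
  x=-4.949: |R|=1.05012 >1
Stable set (-4.6667, 0).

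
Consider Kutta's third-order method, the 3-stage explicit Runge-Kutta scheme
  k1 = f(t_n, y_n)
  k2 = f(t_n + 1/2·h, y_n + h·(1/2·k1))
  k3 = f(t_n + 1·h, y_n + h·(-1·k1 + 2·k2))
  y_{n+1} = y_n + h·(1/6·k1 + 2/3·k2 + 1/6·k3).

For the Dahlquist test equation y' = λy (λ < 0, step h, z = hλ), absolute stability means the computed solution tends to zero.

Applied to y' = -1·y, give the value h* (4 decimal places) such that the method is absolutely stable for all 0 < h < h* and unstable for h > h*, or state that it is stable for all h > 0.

With y'=λy (z=hλ):
  order 3, 3-stage ⇒ R(z)=1+z+z^2/2+z^3/6
  (e.g. R(-1.15)=0.25777, |R|=0.25777)

Find x<0 with |R(x)|<1.
x=-1.15: |R|=0.2578
|R(-2.1)|=0.4385 |R(-1.39)|=0.1284 |R(-1.26)|=0.2004
Bisect:
  x_lo=-3.0826 |R|=2.2135  x_hi=-0.1213 |R|=0.8858
  mid=-1.60197 |R|=0.00401 →hi
  mid=-2.34230 |R|=0.74090 →hi
  mid=-2.71246 |R|=1.35987 →lo
  mid=-2.52738 |R|=1.02423 →lo
  mid=-2.43484 |R|=0.87642 →hi
  mid=-2.48111 |R|=0.94874 →hi
  mid=-2.50425 |R|=0.98608 →hi
  mid=-2.51581 |R|=1.00505 →lo
  ...
  [-2.51292,-2.51274] ⇒ x*=-2.5127
So |R|<1 on (-2.5127, 0).

(-2.5127,0); λ=-1 ⇒ h* = 2.5127.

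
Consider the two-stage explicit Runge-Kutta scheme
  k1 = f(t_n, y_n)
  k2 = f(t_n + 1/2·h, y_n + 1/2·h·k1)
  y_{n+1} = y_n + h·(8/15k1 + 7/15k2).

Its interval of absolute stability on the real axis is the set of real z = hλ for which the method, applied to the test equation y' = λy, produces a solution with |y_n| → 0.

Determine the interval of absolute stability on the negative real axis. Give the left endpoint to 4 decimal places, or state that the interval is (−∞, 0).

z∈(-4.2857,0).

On y'=λy, z=hλ:
  k1=λy_n ⇒ h·k1=z·y_n;  k2=λ(1+1/2z)y_n ⇒ h·k2=z(1+1/2z)y_n
  y_{n+1}/y_n = 1 + 8/15z + 7/15z(1+1/2z) = 1 + z + 7/30z²
  so R(z) = 1 + z + 7/30z².

Boundary: |R(x)|=1, x<0.
x=-1.05: |R|=0.2072
R=1: x+7/30x²=0 ⇒ x=−30/7=-4.2857; min R=1−1/(4·7/30)=-0.0714>−1
Confirm numerically:
  x=-4.026: |R|=0.75602 <1
  x=-3.266: |R|=0.22291 <1
  x=-2.516: |R|=0.03894 <1
  x=-2.496: |R|=0.04233 <1
  x=-4.869: |R|=1.66267 >1
  x=-4.703: |R|=1.45792 >1
  x=-4.343: |R|=1.05805 >1
Interval (-4.2857, 0).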